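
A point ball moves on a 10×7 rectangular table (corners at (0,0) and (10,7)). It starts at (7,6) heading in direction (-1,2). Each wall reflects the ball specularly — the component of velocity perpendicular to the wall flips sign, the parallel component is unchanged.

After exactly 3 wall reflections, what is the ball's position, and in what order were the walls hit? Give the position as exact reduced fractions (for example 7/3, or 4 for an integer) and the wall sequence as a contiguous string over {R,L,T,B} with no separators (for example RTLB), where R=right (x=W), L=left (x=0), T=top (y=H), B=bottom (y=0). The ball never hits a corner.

1. t=1/2 → T at (13/2,7); v=(-1,-2)
2. t=7/2 → B at (3,0); v=(-1,2)
3. t=3 → L at (0,6); v=(1,2)

Final position: (0,6)
Wall sequence: TBL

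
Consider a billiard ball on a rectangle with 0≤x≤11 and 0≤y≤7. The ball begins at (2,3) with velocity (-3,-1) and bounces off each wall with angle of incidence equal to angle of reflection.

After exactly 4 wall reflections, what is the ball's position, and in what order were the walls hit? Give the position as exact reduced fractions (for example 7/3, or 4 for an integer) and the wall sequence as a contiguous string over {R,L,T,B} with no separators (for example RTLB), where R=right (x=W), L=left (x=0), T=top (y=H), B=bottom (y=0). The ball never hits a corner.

1. t=2/3 → L at (0,7/3); v=(3,-1)
2. t=7/3 → B at (7,0); v=(3,1)
3. t=4/3 → R at (11,4/3); v=(-3,1)
4. t=11/3 → L at (0,5); v=(3,1)

Final position: (0,5)
Wall sequence: LBRL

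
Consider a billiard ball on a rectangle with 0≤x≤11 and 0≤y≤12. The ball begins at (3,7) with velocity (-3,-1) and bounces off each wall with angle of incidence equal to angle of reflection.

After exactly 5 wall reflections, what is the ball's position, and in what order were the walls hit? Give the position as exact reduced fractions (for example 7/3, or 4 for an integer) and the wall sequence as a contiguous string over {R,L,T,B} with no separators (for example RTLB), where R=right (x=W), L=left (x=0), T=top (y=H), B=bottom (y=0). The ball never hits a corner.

Final position: (11,5)
Wall sequence: LRBLR

1. t=1 → L at (0,6); v=(3,-1)
2. t=11/3 → R at (11,7/3); v=(-3,-1)
3. t=7/3 → B at (4,0); v=(-3,1)
4. t=4/3 → L at (0,4/3); v=(3,1)
5. t=11/3 → R at (11,5); v=(-3,1)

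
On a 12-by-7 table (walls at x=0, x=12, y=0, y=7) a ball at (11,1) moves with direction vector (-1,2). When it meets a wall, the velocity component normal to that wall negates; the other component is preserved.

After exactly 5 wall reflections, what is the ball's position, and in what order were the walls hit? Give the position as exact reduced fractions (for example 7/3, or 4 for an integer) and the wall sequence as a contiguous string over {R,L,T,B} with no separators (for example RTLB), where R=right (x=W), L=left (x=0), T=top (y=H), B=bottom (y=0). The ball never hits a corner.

1. t=3 → T at (8,7); v=(-1,-2)
2. t=7/2 → B at (9/2,0); v=(-1,2)
3. t=7/2 → T at (1,7); v=(-1,-2)
4. t=1 → L at (0,5); v=(1,-2)
5. t=5/2 → B at (5/2,0); v=(1,2)

Final position: (5/2,0)
Wall sequence: TBTLB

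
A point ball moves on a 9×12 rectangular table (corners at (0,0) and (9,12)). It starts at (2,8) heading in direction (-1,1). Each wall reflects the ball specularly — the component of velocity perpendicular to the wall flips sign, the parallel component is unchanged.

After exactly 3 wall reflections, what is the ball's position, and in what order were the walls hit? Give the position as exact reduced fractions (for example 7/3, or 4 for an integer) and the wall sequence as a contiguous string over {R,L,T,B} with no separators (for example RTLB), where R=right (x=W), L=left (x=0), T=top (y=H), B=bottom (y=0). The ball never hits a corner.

1. t=2 → L at (0,10); v=(1,1)
2. t=2 → T at (2,12); v=(1,-1)
3. t=7 → R at (9,5); v=(-1,-1)

Final position: (9,5)
Wall sequence: LTR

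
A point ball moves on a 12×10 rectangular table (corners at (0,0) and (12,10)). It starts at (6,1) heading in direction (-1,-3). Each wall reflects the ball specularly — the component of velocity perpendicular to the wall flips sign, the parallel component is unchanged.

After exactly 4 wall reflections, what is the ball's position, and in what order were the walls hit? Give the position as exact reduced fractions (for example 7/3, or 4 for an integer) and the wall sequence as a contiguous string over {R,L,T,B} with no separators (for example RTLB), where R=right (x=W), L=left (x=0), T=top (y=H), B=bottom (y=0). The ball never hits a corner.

1. t=1/3 → B at (17/3,0); v=(-1,3)
2. t=10/3 → T at (7/3,10); v=(-1,-3)
3. t=7/3 → L at (0,3); v=(1,-3)
4. t=1 → B at (1,0); v=(1,3)

Final position: (1,0)
Wall sequence: BTLB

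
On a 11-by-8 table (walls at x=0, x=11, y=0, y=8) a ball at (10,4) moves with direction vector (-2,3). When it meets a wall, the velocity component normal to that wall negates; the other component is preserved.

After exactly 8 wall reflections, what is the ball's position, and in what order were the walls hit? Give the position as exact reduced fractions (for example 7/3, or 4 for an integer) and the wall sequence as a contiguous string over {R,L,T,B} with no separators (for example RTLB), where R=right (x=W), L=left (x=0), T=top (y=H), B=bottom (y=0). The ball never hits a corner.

Final position: (8/3,0)
Wall sequence: TBLTBRTB

1. t=4/3 → T at (22/3,8); v=(-2,-3)
2. t=8/3 → B at (2,0); v=(-2,3)
3. t=1 → L at (0,3); v=(2,3)
4. t=5/3 → T at (10/3,8); v=(2,-3)
5. t=8/3 → B at (26/3,0); v=(2,3)
6. t=7/6 → R at (11,7/2); v=(-2,3)
7. t=3/2 → T at (8,8); v=(-2,-3)
8. t=8/3 → B at (8/3,0); v=(-2,3)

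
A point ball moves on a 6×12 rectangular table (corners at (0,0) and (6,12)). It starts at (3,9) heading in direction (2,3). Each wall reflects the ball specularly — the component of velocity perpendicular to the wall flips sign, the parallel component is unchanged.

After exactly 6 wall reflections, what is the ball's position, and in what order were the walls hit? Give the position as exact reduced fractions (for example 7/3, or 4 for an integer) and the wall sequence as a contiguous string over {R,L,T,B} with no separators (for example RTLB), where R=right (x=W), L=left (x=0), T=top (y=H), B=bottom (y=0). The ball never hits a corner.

1. t=1 → T at (5,12); v=(2,-3)
2. t=1/2 → R at (6,21/2); v=(-2,-3)
3. t=3 → L at (0,3/2); v=(2,-3)
4. t=1/2 → B at (1,0); v=(2,3)
5. t=5/2 → R at (6,15/2); v=(-2,3)
6. t=3/2 → T at (3,12); v=(-2,-3)

Final position: (3,12)
Wall sequence: TRLBRT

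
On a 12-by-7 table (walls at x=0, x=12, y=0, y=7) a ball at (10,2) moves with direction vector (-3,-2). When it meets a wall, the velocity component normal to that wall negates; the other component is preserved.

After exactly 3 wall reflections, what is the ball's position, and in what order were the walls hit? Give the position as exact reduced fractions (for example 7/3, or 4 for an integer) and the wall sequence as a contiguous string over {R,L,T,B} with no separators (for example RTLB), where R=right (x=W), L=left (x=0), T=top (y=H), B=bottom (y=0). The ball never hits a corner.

Final position: (7/2,7)
Wall sequence: BLT

1. t=1 → B at (7,0); v=(-3,2)
2. t=7/3 → L at (0,14/3); v=(3,2)
3. t=7/6 → T at (7/2,7); v=(3,-2)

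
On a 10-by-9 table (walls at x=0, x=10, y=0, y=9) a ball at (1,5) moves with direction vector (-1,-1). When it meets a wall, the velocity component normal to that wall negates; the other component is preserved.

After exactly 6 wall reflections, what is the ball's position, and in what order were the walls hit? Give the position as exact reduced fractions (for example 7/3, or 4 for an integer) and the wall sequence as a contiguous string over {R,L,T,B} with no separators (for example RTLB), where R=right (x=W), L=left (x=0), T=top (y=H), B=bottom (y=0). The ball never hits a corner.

Final position: (2,0)
Wall sequence: LBRTLB

1. t=1 → L at (0,4); v=(1,-1)
2. t=4 → B at (4,0); v=(1,1)
3. t=6 → R at (10,6); v=(-1,1)
4. t=3 → T at (7,9); v=(-1,-1)
5. t=7 → L at (0,2); v=(1,-1)
6. t=2 → B at (2,0); v=(1,1)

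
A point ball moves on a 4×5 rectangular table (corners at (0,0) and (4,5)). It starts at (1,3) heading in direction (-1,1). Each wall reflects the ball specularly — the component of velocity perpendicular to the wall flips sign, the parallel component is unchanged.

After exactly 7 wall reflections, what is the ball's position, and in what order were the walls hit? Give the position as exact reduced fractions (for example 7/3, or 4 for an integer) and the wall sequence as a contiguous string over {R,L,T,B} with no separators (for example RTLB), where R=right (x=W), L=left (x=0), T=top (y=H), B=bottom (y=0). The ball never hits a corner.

Final position: (4,4)
Wall sequence: LTRBLTR

1. t=1 → L at (0,4); v=(1,1)
2. t=1 → T at (1,5); v=(1,-1)
3. t=3 → R at (4,2); v=(-1,-1)
4. t=2 → B at (2,0); v=(-1,1)
5. t=2 → L at (0,2); v=(1,1)
6. t=3 → T at (3,5); v=(1,-1)
7. t=1 → R at (4,4); v=(-1,-1)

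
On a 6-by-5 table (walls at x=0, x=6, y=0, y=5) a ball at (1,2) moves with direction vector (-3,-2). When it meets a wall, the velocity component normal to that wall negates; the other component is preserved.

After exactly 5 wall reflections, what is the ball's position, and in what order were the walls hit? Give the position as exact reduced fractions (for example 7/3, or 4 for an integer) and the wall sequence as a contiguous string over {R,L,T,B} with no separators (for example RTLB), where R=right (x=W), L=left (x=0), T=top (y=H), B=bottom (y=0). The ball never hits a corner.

Final position: (0,10/3)
Wall sequence: LBRTL

1. t=1/3 → L at (0,4/3); v=(3,-2)
2. t=2/3 → B at (2,0); v=(3,2)
3. t=4/3 → R at (6,8/3); v=(-3,2)
4. t=7/6 → T at (5/2,5); v=(-3,-2)
5. t=5/6 → L at (0,10/3); v=(3,-2)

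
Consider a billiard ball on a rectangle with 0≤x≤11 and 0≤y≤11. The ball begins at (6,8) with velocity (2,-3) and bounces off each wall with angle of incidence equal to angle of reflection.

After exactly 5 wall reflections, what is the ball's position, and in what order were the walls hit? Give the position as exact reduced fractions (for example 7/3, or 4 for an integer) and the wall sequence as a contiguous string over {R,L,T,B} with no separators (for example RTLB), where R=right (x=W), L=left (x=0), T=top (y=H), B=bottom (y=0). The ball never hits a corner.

Final position: (4,0)
Wall sequence: RBTLB

1. t=5/2 → R at (11,1/2); v=(-2,-3)
2. t=1/6 → B at (32/3,0); v=(-2,3)
3. t=11/3 → T at (10/3,11); v=(-2,-3)
4. t=5/3 → L at (0,6); v=(2,-3)
5. t=2 → B at (4,0); v=(2,3)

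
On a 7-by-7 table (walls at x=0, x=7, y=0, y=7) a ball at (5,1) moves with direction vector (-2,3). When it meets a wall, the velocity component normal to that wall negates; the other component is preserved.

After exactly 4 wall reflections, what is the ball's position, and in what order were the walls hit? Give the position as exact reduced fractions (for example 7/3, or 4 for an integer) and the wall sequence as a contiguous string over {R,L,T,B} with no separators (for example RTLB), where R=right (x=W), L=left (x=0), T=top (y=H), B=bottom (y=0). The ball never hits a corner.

Final position: (7,5)
Wall sequence: TLBR

1. t=2 → T at (1,7); v=(-2,-3)
2. t=1/2 → L at (0,11/2); v=(2,-3)
3. t=11/6 → B at (11/3,0); v=(2,3)
4. t=5/3 → R at (7,5); v=(-2,3)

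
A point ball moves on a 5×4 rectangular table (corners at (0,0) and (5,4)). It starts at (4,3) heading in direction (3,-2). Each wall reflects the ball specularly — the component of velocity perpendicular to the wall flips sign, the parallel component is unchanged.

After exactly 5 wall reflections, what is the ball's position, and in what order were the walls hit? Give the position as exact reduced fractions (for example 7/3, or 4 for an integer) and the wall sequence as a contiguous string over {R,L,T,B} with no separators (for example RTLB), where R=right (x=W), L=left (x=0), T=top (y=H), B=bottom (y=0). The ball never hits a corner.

Final position: (5,11/3)
Wall sequence: RBLTR

1. t=1/3 → R at (5,7/3); v=(-3,-2)
2. t=7/6 → B at (3/2,0); v=(-3,2)
3. t=1/2 → L at (0,1); v=(3,2)
4. t=3/2 → T at (9/2,4); v=(3,-2)
5. t=1/6 → R at (5,11/3); v=(-3,-2)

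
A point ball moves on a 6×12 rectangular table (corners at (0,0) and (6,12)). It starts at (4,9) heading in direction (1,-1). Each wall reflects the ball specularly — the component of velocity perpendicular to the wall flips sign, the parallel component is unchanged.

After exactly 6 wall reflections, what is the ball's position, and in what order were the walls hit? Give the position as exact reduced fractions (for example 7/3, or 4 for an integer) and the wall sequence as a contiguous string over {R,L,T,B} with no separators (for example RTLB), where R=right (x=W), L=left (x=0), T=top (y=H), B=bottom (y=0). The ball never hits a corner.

1. t=2 → R at (6,7); v=(-1,-1)
2. t=6 → L at (0,1); v=(1,-1)
3. t=1 → B at (1,0); v=(1,1)
4. t=5 → R at (6,5); v=(-1,1)
5. t=6 → L at (0,11); v=(1,1)
6. t=1 → T at (1,12); v=(1,-1)

Final position: (1,12)
Wall sequence: RLBRLT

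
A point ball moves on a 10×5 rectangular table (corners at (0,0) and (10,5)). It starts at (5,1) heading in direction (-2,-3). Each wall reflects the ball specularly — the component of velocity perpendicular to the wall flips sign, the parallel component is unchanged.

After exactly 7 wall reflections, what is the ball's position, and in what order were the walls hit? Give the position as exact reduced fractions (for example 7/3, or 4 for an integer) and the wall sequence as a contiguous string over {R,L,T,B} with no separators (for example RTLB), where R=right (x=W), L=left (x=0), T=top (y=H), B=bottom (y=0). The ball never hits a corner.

1. t=1/3 → B at (13/3,0); v=(-2,3)
2. t=5/3 → T at (1,5); v=(-2,-3)
3. t=1/2 → L at (0,7/2); v=(2,-3)
4. t=7/6 → B at (7/3,0); v=(2,3)
5. t=5/3 → T at (17/3,5); v=(2,-3)
6. t=5/3 → B at (9,0); v=(2,3)
7. t=1/2 → R at (10,3/2); v=(-2,3)

Final position: (10,3/2)
Wall sequence: BTLBTBR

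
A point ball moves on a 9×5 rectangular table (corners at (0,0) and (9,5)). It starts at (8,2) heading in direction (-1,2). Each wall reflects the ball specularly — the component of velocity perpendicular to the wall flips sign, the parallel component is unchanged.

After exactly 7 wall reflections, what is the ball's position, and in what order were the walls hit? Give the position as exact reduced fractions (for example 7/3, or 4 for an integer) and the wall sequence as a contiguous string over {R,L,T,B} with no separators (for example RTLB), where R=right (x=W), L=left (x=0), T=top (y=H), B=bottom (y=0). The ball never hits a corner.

Final position: (6,0)
Wall sequence: TBTLBTB

1. t=3/2 → T at (13/2,5); v=(-1,-2)
2. t=5/2 → B at (4,0); v=(-1,2)
3. t=5/2 → T at (3/2,5); v=(-1,-2)
4. t=3/2 → L at (0,2); v=(1,-2)
5. t=1 → B at (1,0); v=(1,2)
6. t=5/2 → T at (7/2,5); v=(1,-2)
7. t=5/2 → B at (6,0); v=(1,2)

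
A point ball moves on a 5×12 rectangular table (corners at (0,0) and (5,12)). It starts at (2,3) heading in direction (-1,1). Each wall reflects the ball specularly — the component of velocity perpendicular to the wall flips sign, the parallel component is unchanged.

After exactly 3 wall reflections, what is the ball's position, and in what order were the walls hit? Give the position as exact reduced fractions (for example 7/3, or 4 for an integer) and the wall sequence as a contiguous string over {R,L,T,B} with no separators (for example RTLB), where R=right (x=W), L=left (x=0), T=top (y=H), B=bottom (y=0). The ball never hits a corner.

1. t=2 → L at (0,5); v=(1,1)
2. t=5 → R at (5,10); v=(-1,1)
3. t=2 → T at (3,12); v=(-1,-1)

Final position: (3,12)
Wall sequence: LRT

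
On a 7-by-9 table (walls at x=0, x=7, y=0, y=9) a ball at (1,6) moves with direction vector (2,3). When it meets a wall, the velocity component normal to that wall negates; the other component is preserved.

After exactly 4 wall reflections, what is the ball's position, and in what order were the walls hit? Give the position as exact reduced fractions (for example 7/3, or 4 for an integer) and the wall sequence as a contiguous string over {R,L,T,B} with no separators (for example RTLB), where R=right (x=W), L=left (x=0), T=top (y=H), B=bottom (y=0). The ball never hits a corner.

1. t=1 → T at (3,9); v=(2,-3)
2. t=2 → R at (7,3); v=(-2,-3)
3. t=1 → B at (5,0); v=(-2,3)
4. t=5/2 → L at (0,15/2); v=(2,3)

Final position: (0,15/2)
Wall sequence: TRBL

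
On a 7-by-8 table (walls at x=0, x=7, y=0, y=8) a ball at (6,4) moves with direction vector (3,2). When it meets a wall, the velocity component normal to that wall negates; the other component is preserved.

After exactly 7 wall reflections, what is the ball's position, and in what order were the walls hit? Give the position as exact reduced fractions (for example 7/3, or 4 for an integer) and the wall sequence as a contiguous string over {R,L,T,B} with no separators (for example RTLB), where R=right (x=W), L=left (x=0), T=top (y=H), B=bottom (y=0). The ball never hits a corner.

Final position: (7,22/3)
Wall sequence: RTLRBLR

1. t=1/3 → R at (7,14/3); v=(-3,2)
2. t=5/3 → T at (2,8); v=(-3,-2)
3. t=2/3 → L at (0,20/3); v=(3,-2)
4. t=7/3 → R at (7,2); v=(-3,-2)
5. t=1 → B at (4,0); v=(-3,2)
6. t=4/3 → L at (0,8/3); v=(3,2)
7. t=7/3 → R at (7,22/3); v=(-3,2)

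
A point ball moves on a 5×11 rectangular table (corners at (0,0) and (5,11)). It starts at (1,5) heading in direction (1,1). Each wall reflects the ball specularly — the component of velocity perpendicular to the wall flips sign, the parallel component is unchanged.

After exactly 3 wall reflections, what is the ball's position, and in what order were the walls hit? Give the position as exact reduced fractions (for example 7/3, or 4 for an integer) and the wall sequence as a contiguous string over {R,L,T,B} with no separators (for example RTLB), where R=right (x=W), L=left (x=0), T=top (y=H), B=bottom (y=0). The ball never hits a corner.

1. t=4 → R at (5,9); v=(-1,1)
2. t=2 → T at (3,11); v=(-1,-1)
3. t=3 → L at (0,8); v=(1,-1)

Final position: (0,8)
Wall sequence: RTL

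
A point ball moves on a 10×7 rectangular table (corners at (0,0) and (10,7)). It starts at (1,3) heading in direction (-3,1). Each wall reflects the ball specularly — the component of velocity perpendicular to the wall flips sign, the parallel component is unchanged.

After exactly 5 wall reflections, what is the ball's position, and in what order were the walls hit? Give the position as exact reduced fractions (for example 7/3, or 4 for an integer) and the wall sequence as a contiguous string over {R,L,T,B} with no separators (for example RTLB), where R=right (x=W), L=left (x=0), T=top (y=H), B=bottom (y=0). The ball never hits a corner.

Final position: (10,2/3)
Wall sequence: LRTLR

1. t=1/3 → L at (0,10/3); v=(3,1)
2. t=10/3 → R at (10,20/3); v=(-3,1)
3. t=1/3 → T at (9,7); v=(-3,-1)
4. t=3 → L at (0,4); v=(3,-1)
5. t=10/3 → R at (10,2/3); v=(-3,-1)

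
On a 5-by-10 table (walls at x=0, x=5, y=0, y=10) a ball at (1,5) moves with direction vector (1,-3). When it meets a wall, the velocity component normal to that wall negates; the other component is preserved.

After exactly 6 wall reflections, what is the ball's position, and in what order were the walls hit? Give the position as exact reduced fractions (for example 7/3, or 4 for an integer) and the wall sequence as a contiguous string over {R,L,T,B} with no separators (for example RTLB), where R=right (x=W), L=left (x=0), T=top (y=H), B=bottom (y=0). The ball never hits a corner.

Final position: (8/3,10)
Wall sequence: BRTBLT

1. t=5/3 → B at (8/3,0); v=(1,3)
2. t=7/3 → R at (5,7); v=(-1,3)
3. t=1 → T at (4,10); v=(-1,-3)
4. t=10/3 → B at (2/3,0); v=(-1,3)
5. t=2/3 → L at (0,2); v=(1,3)
6. t=8/3 → T at (8/3,10); v=(1,-3)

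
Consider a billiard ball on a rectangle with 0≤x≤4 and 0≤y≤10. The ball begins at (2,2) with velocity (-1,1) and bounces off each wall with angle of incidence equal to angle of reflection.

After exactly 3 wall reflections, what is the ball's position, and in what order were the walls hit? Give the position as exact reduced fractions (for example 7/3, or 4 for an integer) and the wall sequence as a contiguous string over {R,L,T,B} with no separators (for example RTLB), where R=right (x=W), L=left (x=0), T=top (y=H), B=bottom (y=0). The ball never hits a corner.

1. t=2 → L at (0,4); v=(1,1)
2. t=4 → R at (4,8); v=(-1,1)
3. t=2 → T at (2,10); v=(-1,-1)

Final position: (2,10)
Wall sequence: LRT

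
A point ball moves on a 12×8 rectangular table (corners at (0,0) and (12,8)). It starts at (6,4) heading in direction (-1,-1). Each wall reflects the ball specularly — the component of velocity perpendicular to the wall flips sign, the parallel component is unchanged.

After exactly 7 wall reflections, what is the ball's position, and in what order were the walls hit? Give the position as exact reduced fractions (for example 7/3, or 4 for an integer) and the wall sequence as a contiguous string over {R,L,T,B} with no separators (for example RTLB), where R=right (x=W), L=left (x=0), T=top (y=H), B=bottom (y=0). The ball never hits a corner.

Final position: (0,6)
Wall sequence: BLTRBTL

1. t=4 → B at (2,0); v=(-1,1)
2. t=2 → L at (0,2); v=(1,1)
3. t=6 → T at (6,8); v=(1,-1)
4. t=6 → R at (12,2); v=(-1,-1)
5. t=2 → B at (10,0); v=(-1,1)
6. t=8 → T at (2,8); v=(-1,-1)
7. t=2 → L at (0,6); v=(1,-1)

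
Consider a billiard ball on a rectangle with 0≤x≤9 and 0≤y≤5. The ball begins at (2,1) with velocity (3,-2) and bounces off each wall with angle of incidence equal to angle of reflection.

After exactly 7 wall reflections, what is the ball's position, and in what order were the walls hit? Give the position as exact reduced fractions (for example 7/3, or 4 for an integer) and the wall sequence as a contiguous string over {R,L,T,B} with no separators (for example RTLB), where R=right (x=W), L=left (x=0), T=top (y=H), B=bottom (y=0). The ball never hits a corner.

1. t=1/2 → B at (7/2,0); v=(3,2)
2. t=11/6 → R at (9,11/3); v=(-3,2)
3. t=2/3 → T at (7,5); v=(-3,-2)
4. t=7/3 → L at (0,1/3); v=(3,-2)
5. t=1/6 → B at (1/2,0); v=(3,2)
6. t=5/2 → T at (8,5); v=(3,-2)
7. t=1/3 → R at (9,13/3); v=(-3,-2)

Final position: (9,13/3)
Wall sequence: BRTLBTR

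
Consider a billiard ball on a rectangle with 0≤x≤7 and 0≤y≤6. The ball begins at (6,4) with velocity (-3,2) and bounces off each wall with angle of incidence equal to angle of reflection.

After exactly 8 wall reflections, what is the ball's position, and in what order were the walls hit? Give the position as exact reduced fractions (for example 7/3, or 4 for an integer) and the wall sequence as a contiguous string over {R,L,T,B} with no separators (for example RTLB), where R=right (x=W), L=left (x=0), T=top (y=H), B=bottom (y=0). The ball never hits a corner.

1. t=1 → T at (3,6); v=(-3,-2)
2. t=1 → L at (0,4); v=(3,-2)
3. t=2 → B at (6,0); v=(3,2)
4. t=1/3 → R at (7,2/3); v=(-3,2)
5. t=7/3 → L at (0,16/3); v=(3,2)
6. t=1/3 → T at (1,6); v=(3,-2)
7. t=2 → R at (7,2); v=(-3,-2)
8. t=1 → B at (4,0); v=(-3,2)

Final position: (4,0)
Wall sequence: TLBRLTRB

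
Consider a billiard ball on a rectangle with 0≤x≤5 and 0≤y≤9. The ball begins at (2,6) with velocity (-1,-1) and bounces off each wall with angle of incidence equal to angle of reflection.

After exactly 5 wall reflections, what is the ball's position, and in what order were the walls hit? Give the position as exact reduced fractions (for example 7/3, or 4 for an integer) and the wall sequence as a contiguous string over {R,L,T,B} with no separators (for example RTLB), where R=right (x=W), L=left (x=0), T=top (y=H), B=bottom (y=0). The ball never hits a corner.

1. t=2 → L at (0,4); v=(1,-1)
2. t=4 → B at (4,0); v=(1,1)
3. t=1 → R at (5,1); v=(-1,1)
4. t=5 → L at (0,6); v=(1,1)
5. t=3 → T at (3,9); v=(1,-1)

Final position: (3,9)
Wall sequence: LBRLT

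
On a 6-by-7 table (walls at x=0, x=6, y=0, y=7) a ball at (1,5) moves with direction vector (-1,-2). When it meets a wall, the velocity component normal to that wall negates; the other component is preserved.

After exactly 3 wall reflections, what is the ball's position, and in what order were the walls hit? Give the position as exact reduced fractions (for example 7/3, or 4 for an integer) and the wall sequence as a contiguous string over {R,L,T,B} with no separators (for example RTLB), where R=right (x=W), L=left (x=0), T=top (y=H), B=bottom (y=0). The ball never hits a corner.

1. t=1 → L at (0,3); v=(1,-2)
2. t=3/2 → B at (3/2,0); v=(1,2)
3. t=7/2 → T at (5,7); v=(1,-2)

Final position: (5,7)
Wall sequence: LBT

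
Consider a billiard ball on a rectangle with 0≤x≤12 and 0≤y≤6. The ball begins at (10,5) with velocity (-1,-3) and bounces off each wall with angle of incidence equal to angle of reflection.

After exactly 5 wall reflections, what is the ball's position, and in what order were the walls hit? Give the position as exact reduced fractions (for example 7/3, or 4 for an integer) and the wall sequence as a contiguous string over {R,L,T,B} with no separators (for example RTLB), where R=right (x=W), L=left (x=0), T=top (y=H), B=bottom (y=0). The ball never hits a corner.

1. t=5/3 → B at (25/3,0); v=(-1,3)
2. t=2 → T at (19/3,6); v=(-1,-3)
3. t=2 → B at (13/3,0); v=(-1,3)
4. t=2 → T at (7/3,6); v=(-1,-3)
5. t=2 → B at (1/3,0); v=(-1,3)

Final position: (1/3,0)
Wall sequence: BTBTB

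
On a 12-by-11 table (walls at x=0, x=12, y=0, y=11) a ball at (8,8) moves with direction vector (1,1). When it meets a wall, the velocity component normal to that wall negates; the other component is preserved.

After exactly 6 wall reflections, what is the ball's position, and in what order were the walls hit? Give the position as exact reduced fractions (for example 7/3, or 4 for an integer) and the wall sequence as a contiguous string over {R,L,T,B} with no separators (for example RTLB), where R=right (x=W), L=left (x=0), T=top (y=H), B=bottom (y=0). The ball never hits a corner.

Final position: (12,8)
Wall sequence: TRBLTR

1. t=3 → T at (11,11); v=(1,-1)
2. t=1 → R at (12,10); v=(-1,-1)
3. t=10 → B at (2,0); v=(-1,1)
4. t=2 → L at (0,2); v=(1,1)
5. t=9 → T at (9,11); v=(1,-1)
6. t=3 → R at (12,8); v=(-1,-1)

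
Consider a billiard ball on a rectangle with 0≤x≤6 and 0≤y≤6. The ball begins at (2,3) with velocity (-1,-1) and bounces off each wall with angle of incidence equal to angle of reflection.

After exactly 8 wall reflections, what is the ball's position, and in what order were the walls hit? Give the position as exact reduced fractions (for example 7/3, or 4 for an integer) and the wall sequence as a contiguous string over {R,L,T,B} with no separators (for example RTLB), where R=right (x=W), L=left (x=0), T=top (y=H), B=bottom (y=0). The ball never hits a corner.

Final position: (5,6)
Wall sequence: LBRTLBRT

1. t=2 → L at (0,1); v=(1,-1)
2. t=1 → B at (1,0); v=(1,1)
3. t=5 → R at (6,5); v=(-1,1)
4. t=1 → T at (5,6); v=(-1,-1)
5. t=5 → L at (0,1); v=(1,-1)
6. t=1 → B at (1,0); v=(1,1)
7. t=5 → R at (6,5); v=(-1,1)
8. t=1 → T at (5,6); v=(-1,-1)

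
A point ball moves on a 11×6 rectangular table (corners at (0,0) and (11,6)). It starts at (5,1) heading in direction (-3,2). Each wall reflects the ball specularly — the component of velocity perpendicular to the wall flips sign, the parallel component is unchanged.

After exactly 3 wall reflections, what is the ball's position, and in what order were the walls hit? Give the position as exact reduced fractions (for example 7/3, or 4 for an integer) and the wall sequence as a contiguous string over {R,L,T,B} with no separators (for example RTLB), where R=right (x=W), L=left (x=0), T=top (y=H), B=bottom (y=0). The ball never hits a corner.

1. t=5/3 → L at (0,13/3); v=(3,2)
2. t=5/6 → T at (5/2,6); v=(3,-2)
3. t=17/6 → R at (11,1/3); v=(-3,-2)

Final position: (11,1/3)
Wall sequence: LTR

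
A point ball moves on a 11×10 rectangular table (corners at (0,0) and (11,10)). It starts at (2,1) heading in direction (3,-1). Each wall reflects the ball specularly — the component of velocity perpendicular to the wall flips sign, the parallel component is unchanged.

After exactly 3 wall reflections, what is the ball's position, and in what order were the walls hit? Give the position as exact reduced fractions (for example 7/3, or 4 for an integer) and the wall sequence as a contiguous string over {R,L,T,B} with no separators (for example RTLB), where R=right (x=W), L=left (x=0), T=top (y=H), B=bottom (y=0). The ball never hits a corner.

Final position: (0,17/3)
Wall sequence: BRL

1. t=1 → B at (5,0); v=(3,1)
2. t=2 → R at (11,2); v=(-3,1)
3. t=11/3 → L at (0,17/3); v=(3,1)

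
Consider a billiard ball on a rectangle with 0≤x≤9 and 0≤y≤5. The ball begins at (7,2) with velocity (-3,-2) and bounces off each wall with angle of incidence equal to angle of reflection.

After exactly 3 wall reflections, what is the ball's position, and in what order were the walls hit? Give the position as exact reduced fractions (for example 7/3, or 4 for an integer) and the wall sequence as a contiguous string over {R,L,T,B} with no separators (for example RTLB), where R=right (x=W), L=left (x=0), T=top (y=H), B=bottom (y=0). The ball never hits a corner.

1. t=1 → B at (4,0); v=(-3,2)
2. t=4/3 → L at (0,8/3); v=(3,2)
3. t=7/6 → T at (7/2,5); v=(3,-2)

Final position: (7/2,5)
Wall sequence: BLT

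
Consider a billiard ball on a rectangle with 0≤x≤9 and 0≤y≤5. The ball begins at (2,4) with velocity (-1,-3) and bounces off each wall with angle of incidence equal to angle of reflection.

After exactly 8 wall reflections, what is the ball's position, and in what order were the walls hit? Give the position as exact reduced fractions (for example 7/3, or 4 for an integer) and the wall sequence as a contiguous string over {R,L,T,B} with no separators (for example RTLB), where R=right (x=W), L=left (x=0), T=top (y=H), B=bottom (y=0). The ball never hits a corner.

1. t=4/3 → B at (2/3,0); v=(-1,3)
2. t=2/3 → L at (0,2); v=(1,3)
3. t=1 → T at (1,5); v=(1,-3)
4. t=5/3 → B at (8/3,0); v=(1,3)
5. t=5/3 → T at (13/3,5); v=(1,-3)
6. t=5/3 → B at (6,0); v=(1,3)
7. t=5/3 → T at (23/3,5); v=(1,-3)
8. t=4/3 → R at (9,1); v=(-1,-3)

Final position: (9,1)
Wall sequence: BLTBTBTR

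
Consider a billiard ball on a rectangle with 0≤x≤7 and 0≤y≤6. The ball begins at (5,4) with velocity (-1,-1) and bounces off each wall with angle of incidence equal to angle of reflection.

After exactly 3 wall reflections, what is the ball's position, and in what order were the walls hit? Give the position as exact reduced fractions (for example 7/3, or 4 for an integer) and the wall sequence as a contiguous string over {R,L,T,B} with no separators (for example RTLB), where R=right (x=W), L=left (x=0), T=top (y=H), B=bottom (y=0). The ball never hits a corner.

Final position: (5,6)
Wall sequence: BLT

1. t=4 → B at (1,0); v=(-1,1)
2. t=1 → L at (0,1); v=(1,1)
3. t=5 → T at (5,6); v=(1,-1)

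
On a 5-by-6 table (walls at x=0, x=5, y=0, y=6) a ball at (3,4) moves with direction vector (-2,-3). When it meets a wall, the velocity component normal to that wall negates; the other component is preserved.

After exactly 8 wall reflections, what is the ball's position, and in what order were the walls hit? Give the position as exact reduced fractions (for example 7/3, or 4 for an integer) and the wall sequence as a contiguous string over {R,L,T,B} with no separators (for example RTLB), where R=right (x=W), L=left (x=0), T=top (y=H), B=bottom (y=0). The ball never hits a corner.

1. t=4/3 → B at (1/3,0); v=(-2,3)
2. t=1/6 → L at (0,1/2); v=(2,3)
3. t=11/6 → T at (11/3,6); v=(2,-3)
4. t=2/3 → R at (5,4); v=(-2,-3)
5. t=4/3 → B at (7/3,0); v=(-2,3)
6. t=7/6 → L at (0,7/2); v=(2,3)
7. t=5/6 → T at (5/3,6); v=(2,-3)
8. t=5/3 → R at (5,1); v=(-2,-3)

Final position: (5,1)
Wall sequence: BLTRBLTR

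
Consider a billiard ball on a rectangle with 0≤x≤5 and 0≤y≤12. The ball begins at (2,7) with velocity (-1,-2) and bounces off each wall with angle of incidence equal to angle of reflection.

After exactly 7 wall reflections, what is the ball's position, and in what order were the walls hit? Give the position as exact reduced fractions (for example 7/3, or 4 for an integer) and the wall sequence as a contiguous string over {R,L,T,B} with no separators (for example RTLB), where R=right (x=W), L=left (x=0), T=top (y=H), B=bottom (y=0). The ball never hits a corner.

Final position: (5,3)
Wall sequence: LBRTLBR

1. t=2 → L at (0,3); v=(1,-2)
2. t=3/2 → B at (3/2,0); v=(1,2)
3. t=7/2 → R at (5,7); v=(-1,2)
4. t=5/2 → T at (5/2,12); v=(-1,-2)
5. t=5/2 → L at (0,7); v=(1,-2)
6. t=7/2 → B at (7/2,0); v=(1,2)
7. t=3/2 → R at (5,3); v=(-1,2)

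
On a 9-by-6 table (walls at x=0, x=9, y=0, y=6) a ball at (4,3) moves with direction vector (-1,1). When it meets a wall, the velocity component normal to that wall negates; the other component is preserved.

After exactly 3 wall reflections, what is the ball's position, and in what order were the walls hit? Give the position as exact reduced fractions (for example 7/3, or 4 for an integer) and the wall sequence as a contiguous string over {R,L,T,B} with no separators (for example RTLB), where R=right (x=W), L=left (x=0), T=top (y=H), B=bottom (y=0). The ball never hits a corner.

1. t=3 → T at (1,6); v=(-1,-1)
2. t=1 → L at (0,5); v=(1,-1)
3. t=5 → B at (5,0); v=(1,1)

Final position: (5,0)
Wall sequence: TLB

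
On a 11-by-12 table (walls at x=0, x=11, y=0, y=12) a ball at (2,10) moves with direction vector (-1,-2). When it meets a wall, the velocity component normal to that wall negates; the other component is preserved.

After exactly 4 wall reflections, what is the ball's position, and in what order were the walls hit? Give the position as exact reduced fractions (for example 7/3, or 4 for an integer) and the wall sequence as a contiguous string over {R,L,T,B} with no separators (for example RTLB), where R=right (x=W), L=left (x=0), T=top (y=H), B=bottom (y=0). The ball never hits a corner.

1. t=2 → L at (0,6); v=(1,-2)
2. t=3 → B at (3,0); v=(1,2)
3. t=6 → T at (9,12); v=(1,-2)
4. t=2 → R at (11,8); v=(-1,-2)

Final position: (11,8)
Wall sequence: LBTR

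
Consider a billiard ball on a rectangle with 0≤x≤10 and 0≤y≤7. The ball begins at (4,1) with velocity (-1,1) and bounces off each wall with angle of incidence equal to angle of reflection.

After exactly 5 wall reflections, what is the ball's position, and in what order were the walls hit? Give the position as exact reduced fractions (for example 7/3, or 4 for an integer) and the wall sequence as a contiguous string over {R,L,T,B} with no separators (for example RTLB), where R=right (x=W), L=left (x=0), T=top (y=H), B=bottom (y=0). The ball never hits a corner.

Final position: (4,7)
Wall sequence: LTBRT

1. t=4 → L at (0,5); v=(1,1)
2. t=2 → T at (2,7); v=(1,-1)
3. t=7 → B at (9,0); v=(1,1)
4. t=1 → R at (10,1); v=(-1,1)
5. t=6 → T at (4,7); v=(-1,-1)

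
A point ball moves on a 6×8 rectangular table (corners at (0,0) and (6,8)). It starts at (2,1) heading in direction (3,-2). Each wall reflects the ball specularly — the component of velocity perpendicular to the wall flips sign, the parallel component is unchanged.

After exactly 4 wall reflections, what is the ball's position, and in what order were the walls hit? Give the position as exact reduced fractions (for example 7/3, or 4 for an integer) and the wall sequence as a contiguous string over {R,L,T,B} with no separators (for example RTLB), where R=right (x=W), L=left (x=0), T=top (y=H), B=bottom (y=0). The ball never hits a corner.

Final position: (7/2,8)
Wall sequence: BRLT

1. t=1/2 → B at (7/2,0); v=(3,2)
2. t=5/6 → R at (6,5/3); v=(-3,2)
3. t=2 → L at (0,17/3); v=(3,2)
4. t=7/6 → T at (7/2,8); v=(3,-2)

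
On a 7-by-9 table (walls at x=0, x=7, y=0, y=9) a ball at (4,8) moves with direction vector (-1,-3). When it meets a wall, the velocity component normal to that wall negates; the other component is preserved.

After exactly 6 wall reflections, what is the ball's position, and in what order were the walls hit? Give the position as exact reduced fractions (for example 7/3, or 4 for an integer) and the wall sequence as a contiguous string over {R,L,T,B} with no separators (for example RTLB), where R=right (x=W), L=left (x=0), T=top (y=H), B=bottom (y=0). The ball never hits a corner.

1. t=8/3 → B at (4/3,0); v=(-1,3)
2. t=4/3 → L at (0,4); v=(1,3)
3. t=5/3 → T at (5/3,9); v=(1,-3)
4. t=3 → B at (14/3,0); v=(1,3)
5. t=7/3 → R at (7,7); v=(-1,3)
6. t=2/3 → T at (19/3,9); v=(-1,-3)

Final position: (19/3,9)
Wall sequence: BLTBRT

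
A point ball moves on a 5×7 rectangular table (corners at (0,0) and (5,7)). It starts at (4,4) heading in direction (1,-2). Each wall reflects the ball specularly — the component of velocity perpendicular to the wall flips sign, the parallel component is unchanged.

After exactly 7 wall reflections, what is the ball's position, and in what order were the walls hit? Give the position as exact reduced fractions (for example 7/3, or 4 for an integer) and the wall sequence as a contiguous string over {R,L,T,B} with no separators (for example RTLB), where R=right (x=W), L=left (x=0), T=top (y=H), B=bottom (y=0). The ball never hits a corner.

1. t=1 → R at (5,2); v=(-1,-2)
2. t=1 → B at (4,0); v=(-1,2)
3. t=7/2 → T at (1/2,7); v=(-1,-2)
4. t=1/2 → L at (0,6); v=(1,-2)
5. t=3 → B at (3,0); v=(1,2)
6. t=2 → R at (5,4); v=(-1,2)
7. t=3/2 → T at (7/2,7); v=(-1,-2)

Final position: (7/2,7)
Wall sequence: RBTLBRT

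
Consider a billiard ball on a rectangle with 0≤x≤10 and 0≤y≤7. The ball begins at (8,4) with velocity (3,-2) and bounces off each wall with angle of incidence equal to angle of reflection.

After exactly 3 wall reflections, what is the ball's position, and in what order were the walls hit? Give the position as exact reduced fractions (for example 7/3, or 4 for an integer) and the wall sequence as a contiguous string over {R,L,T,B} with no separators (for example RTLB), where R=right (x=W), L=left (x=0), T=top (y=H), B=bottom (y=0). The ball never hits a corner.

Final position: (0,4)
Wall sequence: RBL

1. t=2/3 → R at (10,8/3); v=(-3,-2)
2. t=4/3 → B at (6,0); v=(-3,2)
3. t=2 → L at (0,4); v=(3,2)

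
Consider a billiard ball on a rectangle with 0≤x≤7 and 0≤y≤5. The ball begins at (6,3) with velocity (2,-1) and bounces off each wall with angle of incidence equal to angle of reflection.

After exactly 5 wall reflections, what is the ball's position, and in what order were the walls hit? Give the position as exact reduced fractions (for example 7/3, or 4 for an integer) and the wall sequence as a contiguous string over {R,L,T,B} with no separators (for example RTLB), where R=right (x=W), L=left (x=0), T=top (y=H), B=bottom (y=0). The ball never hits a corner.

1. t=1/2 → R at (7,5/2); v=(-2,-1)
2. t=5/2 → B at (2,0); v=(-2,1)
3. t=1 → L at (0,1); v=(2,1)
4. t=7/2 → R at (7,9/2); v=(-2,1)
5. t=1/2 → T at (6,5); v=(-2,-1)

Final position: (6,5)
Wall sequence: RBLRT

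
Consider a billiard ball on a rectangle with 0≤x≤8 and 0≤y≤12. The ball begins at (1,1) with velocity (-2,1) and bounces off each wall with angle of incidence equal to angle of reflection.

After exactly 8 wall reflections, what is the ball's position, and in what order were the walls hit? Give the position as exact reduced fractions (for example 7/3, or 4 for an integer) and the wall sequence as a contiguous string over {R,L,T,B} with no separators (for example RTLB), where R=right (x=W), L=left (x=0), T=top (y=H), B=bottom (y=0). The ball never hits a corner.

1. t=1/2 → L at (0,3/2); v=(2,1)
2. t=4 → R at (8,11/2); v=(-2,1)
3. t=4 → L at (0,19/2); v=(2,1)
4. t=5/2 → T at (5,12); v=(2,-1)
5. t=3/2 → R at (8,21/2); v=(-2,-1)
6. t=4 → L at (0,13/2); v=(2,-1)
7. t=4 → R at (8,5/2); v=(-2,-1)
8. t=5/2 → B at (3,0); v=(-2,1)

Final position: (3,0)
Wall sequence: LRLTRLRB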